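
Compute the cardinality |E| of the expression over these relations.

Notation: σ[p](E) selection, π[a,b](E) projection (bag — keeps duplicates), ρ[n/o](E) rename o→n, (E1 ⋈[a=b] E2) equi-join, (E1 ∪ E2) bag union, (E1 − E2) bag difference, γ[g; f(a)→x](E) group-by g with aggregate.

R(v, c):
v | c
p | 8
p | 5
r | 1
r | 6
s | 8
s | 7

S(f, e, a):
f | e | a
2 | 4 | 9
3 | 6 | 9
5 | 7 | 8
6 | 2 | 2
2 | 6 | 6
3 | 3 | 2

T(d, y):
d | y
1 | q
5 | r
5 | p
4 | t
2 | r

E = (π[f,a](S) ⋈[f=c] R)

Stepwise |·|:
  S → 6
  π[f,a](S) → 6
  R → 6
  (π[f,a](S) ⋈[f=c] R) → 2

|E| = 2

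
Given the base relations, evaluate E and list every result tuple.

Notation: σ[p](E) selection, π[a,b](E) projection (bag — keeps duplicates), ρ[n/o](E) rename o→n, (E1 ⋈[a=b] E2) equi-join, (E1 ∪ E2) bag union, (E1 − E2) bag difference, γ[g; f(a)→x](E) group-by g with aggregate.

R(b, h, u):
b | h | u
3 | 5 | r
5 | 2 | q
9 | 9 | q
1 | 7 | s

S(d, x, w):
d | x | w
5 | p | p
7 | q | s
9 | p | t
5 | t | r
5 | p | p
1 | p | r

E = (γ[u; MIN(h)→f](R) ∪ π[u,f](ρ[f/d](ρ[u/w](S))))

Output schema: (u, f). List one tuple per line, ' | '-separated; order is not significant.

Subexpression sizes:
  R → 4
  γ[u; MIN(h)→f](R) → 3
  S → 6
  ρ[u/w](S) → 6
  ρ[f/d](ρ[u/w](S)) → 6
  π[u,f](ρ[f/d](ρ[u/w](S))) → 6
  (γ[u; MIN(h)→f](R) ∪ π[u,f](ρ[f/d](ρ[u/w](S)))) → 9

== RESULT ==
u | f
p | 5
p | 5
q | 2
r | 1
r | 5
r | 5
s | 7
s | 7
t | 9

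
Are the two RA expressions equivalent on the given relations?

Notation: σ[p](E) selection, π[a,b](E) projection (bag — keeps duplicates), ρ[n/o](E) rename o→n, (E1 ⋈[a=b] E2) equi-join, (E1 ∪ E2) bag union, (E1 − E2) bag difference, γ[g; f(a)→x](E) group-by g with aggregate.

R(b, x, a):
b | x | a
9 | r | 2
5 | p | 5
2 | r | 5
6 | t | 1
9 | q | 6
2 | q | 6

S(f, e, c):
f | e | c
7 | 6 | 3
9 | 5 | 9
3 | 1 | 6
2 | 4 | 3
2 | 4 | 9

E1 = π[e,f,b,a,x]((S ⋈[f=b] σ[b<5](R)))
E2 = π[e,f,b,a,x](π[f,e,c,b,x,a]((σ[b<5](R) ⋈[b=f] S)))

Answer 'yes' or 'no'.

E1 subexpression sizes:
  S → 5
  R → 6
  σ[b<5](R) → 2
  (S ⋈[f=b] σ[b<5](R)) → 4
  π[e,f,b,a,x]((S ⋈[f=b] σ[b<5](R))) → 4
E2 subexpression sizes:
  R → 6
  σ[b<5](R) → 2
  S → 5
  (σ[b<5](R) ⋈[b=f] S) → 4
  π[f,e,c,b,x,a]((σ[b<5](R) ⋈[b=f] S)) → 4
  π[e,f,b,a,x](π[f,e,c,b,x,a]((σ[b<5](R) ⋈[b=f] S))) → 4

E1 and E2 produce the same multiset:
e | f | b | a | x
4 | 2 | 2 | 5 | r
4 | 2 | 2 | 5 | r
4 | 2 | 2 | 6 | q
4 | 2 | 2 | 6 | q

yes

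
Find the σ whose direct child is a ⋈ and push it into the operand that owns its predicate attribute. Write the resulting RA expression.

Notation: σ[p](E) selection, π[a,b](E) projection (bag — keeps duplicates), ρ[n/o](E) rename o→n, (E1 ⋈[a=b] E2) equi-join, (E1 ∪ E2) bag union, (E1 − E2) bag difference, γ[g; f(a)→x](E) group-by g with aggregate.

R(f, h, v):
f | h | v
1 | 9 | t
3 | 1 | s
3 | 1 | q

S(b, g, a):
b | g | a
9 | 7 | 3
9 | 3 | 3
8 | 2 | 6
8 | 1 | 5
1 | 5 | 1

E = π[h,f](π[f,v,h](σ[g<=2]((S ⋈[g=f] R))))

σ filters on g, owned by the left side.
E' = π[h,f](π[f,v,h]((σ[g<=2](S) ⋈[g=f] R)))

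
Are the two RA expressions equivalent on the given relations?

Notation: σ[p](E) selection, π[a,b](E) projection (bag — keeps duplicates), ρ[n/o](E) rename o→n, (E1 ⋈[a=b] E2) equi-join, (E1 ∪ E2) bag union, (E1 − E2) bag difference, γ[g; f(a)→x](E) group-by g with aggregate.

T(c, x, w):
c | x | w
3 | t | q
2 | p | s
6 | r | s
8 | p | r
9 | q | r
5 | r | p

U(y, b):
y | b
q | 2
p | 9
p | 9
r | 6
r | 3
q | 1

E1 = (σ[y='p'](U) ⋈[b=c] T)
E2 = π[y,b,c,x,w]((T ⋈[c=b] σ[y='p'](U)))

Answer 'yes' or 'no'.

E1 subexpression sizes:
  U → 6
  σ[y='p'](U) → 2
  T → 6
  (σ[y='p'](U) ⋈[b=c] T) → 2
E2 subexpression sizes:
  T → 6
  U → 6
  σ[y='p'](U) → 2
  (T ⋈[c=b] σ[y='p'](U)) → 2
  π[y,b,c,x,w]((T ⋈[c=b] σ[y='p'](U))) → 2

E1 and E2 produce the same multiset:
y | b | c | x | w
p | 9 | 9 | q | r
p | 9 | 9 | q | r

yes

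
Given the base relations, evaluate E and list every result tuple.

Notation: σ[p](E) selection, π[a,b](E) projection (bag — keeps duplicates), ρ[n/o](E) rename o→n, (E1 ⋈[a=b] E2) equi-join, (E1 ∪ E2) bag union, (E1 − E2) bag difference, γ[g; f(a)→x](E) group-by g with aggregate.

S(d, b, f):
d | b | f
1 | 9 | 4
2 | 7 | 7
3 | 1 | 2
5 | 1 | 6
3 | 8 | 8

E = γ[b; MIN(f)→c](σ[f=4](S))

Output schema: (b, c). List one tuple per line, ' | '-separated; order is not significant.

Stepwise |·|:
  S → 5
  σ[f=4](S) → 1
  γ[b; MIN(f)→c](σ[f=4](S)) → 1

== RESULT ==
b | c
9 | 4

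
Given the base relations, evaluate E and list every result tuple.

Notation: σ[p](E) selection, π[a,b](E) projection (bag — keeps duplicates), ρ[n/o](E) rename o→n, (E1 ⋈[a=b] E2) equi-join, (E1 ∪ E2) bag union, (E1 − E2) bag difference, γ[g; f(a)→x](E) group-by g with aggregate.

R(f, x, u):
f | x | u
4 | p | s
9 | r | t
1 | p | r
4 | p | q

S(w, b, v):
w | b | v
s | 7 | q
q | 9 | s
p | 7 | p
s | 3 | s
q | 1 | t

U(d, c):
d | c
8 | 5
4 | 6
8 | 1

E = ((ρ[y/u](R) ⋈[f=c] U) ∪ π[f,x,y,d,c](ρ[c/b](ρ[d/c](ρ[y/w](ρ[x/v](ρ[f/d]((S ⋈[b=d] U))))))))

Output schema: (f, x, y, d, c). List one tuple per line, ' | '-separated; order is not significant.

Subexpression sizes:
  R → 4
  ρ[y/u](R) → 4
  U → 3
  (ρ[y/u](R) ⋈[f=c] U) → 1
  S → 5
  U → 3
  (S ⋈[b=d] U) → 0
  ρ[f/d]((S ⋈[b=d] U)) → 0
  ρ[x/v](ρ[f/d]((S ⋈[b=d] U))) → 0
  ρ[y/w](ρ[x/v](ρ[f/d]((S ⋈[b=d] U)))) → 0
  ρ[d/c](ρ[y/w](ρ[x/v](ρ[f/d]((S ⋈[b=d] U))))) → 0
  ρ[c/b](ρ[d/c](ρ[y/w](ρ[x/v](ρ[f/d]((S ⋈[b=d] U)))))) → 0
  π[f,x,y,d,c](ρ[c/b](ρ[d/c](ρ[y/w](ρ[x/v](ρ[f/d]((S ⋈[b=d] U))))))) → 0
  ((ρ[y/u](R) ⋈[f=c] U) ∪ π[f,x,y,d,c](ρ[c/b](ρ[d/c](ρ[y/w](ρ[x/v](ρ[f/d]((S ⋈[b=d] U)))))))) → 1

== RESULT ==
f | x | y | d | c
1 | p | r | 8 | 1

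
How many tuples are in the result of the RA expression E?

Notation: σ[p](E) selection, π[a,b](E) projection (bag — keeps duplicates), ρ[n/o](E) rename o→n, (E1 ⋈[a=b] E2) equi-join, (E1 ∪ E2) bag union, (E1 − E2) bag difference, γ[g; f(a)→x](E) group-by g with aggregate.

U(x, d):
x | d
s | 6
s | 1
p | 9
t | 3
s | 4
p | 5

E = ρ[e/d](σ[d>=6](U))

Subexpression sizes:
  U → 6
  σ[d>=6](U) → 2
  ρ[e/d](σ[d>=6](U)) → 2

|E| = 2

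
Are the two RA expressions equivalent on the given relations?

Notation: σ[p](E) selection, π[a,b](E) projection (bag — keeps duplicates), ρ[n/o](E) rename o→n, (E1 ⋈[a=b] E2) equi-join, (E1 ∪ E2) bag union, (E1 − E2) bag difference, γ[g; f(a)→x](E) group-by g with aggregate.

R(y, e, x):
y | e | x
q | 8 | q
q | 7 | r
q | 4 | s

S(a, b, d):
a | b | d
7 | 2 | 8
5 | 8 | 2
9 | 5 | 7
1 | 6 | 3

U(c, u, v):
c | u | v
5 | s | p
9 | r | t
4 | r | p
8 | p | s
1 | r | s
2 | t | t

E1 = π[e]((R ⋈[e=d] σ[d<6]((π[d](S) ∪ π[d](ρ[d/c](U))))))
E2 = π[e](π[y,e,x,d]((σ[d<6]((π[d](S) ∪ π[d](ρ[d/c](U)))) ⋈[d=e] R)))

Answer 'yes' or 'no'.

E1 per-node cardinality:
  R → 3
  S → 4
  π[d](S) → 4
  U → 6
  ρ[d/c](U) → 6
  π[d](ρ[d/c](U)) → 6
  (π[d](S) ∪ π[d](ρ[d/c](U))) → 10
  σ[d<6]((π[d](S) ∪ π[d](ρ[d/c](U)))) → 6
  (R ⋈[e=d] σ[d<6]((π[d](S) ∪ π[d](ρ[d/c](U))))) → 1
  π[e]((R ⋈[e=d] σ[d<6]((π[d](S) ∪ π[d](ρ[d/c](U)))))) → 1
E2 per-node cardinality:
  S → 4
  π[d](S) → 4
  U → 6
  ρ[d/c](U) → 6
  π[d](ρ[d/c](U)) → 6
  (π[d](S) ∪ π[d](ρ[d/c](U))) → 10
  σ[d<6]((π[d](S) ∪ π[d](ρ[d/c](U)))) → 6
  R → 3
  (σ[d<6]((π[d](S) ∪ π[d](ρ[d/c](U)))) ⋈[d=e] R) → 1
  π[y,e,x,d]((σ[d<6]((π[d](S) ∪ π[d](ρ[d/c](U)))) ⋈[d=e] R)) → 1
  π[e](π[y,e,x,d]((σ[d<6]((π[d](S) ∪ π[d](ρ[d/c](U)))) ⋈[d=e] R))) → 1

E1 and E2 produce the same multiset:
e
4

yes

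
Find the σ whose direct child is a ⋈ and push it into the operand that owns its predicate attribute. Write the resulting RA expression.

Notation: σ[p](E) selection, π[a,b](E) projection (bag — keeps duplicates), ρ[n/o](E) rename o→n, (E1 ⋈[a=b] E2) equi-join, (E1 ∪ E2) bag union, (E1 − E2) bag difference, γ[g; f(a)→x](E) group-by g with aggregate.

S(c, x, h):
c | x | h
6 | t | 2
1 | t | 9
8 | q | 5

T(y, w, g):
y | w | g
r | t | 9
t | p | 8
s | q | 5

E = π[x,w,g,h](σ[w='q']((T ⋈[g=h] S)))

σ filters on w, owned by the left side.
E' = π[x,w,g,h]((σ[w='q'](T) ⋈[g=h] S))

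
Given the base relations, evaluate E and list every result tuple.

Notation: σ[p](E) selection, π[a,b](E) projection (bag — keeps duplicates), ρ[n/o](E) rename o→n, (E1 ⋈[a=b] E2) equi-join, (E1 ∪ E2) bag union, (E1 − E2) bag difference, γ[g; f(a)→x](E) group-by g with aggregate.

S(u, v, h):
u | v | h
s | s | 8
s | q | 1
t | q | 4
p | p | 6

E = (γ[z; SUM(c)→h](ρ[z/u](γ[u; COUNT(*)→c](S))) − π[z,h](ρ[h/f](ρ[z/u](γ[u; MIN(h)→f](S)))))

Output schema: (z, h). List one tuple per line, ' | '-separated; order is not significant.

Row counts bottom-up:
  S → 4
  γ[u; COUNT(*)→c](S) → 3
  ρ[z/u](γ[u; COUNT(*)→c](S)) → 3
  γ[z; SUM(c)→h](ρ[z/u](γ[u; COUNT(*)→c](S))) → 3
  S → 4
  γ[u; MIN(h)→f](S) → 3
  ρ[z/u](γ[u; MIN(h)→f](S)) → 3
  ρ[h/f](ρ[z/u](γ[u; MIN(h)→f](S))) → 3
  π[z,h](ρ[h/f](ρ[z/u](γ[u; MIN(h)→f](S)))) → 3
  (γ[z; SUM(c)→h](ρ[z/u](γ[u; COUNT(*)→c](S))) − π[z,h](ρ[h/f](ρ[z/u](γ[u; MIN(h)→f](S))))) → 3

== RESULT ==
z | h
p | 1
s | 2
t | 1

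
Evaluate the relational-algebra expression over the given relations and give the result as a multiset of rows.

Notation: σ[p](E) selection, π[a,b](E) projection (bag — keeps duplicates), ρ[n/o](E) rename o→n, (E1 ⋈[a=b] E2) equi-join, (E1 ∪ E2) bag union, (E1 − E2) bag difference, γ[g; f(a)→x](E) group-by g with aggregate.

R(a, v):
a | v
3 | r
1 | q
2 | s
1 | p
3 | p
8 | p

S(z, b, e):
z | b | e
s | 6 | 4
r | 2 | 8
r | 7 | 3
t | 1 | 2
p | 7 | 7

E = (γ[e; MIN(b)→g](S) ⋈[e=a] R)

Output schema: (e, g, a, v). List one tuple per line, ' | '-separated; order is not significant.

Row counts bottom-up:
  S → 5
  γ[e; MIN(b)→g](S) → 5
  R → 6
  (γ[e; MIN(b)→g](S) ⋈[e=a] R) → 4

== RESULT ==
e | g | a | v
2 | 1 | 2 | s
3 | 7 | 3 | p
3 | 7 | 3 | r
8 | 2 | 8 | p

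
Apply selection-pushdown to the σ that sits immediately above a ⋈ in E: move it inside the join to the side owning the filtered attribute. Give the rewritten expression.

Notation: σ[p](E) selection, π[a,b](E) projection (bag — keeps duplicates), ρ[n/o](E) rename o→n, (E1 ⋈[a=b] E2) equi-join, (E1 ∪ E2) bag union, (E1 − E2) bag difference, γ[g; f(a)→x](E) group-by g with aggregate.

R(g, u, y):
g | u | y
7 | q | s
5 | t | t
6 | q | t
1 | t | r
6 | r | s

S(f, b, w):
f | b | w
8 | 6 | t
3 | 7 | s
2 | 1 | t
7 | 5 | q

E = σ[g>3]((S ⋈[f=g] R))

σ filters on g, owned by the right side.
E' = (S ⋈[f=g] σ[g>3](R))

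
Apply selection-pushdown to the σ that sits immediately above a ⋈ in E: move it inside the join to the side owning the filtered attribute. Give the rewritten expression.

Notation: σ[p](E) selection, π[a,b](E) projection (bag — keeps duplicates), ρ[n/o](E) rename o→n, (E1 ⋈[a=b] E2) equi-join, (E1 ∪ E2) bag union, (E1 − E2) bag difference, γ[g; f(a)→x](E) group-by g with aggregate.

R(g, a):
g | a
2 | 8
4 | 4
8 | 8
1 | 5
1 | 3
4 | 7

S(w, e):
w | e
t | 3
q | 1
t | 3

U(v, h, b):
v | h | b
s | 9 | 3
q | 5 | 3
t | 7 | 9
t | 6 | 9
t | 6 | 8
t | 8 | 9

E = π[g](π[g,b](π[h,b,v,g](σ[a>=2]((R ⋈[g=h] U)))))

σ filters on a, owned by the left side.
E' = π[g](π[g,b](π[h,b,v,g]((σ[a>=2](R) ⋈[g=h] U))))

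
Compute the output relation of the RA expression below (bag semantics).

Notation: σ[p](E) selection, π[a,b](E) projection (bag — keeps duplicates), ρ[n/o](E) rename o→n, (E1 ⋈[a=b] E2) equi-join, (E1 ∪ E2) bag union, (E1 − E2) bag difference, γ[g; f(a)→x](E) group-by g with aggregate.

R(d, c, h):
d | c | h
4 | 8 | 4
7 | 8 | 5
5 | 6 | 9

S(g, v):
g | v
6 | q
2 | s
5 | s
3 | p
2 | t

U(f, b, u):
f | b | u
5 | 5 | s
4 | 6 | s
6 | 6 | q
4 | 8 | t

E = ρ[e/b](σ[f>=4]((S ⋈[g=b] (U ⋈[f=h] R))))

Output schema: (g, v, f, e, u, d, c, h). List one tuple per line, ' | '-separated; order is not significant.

Row counts bottom-up:
  S → 5
  U → 4
  R → 3
  (U ⋈[f=h] R) → 3
  (S ⋈[g=b] (U ⋈[f=h] R)) → 2
  σ[f>=4]((S ⋈[g=b] (U ⋈[f=h] R))) → 2
  ρ[e/b](σ[f>=4]((S ⋈[g=b] (U ⋈[f=h] R)))) → 2

== RESULT ==
g | v | f | e | u | d | c | h
5 | s | 5 | 5 | s | 7 | 8 | 5
6 | q | 4 | 6 | s | 4 | 8 | 4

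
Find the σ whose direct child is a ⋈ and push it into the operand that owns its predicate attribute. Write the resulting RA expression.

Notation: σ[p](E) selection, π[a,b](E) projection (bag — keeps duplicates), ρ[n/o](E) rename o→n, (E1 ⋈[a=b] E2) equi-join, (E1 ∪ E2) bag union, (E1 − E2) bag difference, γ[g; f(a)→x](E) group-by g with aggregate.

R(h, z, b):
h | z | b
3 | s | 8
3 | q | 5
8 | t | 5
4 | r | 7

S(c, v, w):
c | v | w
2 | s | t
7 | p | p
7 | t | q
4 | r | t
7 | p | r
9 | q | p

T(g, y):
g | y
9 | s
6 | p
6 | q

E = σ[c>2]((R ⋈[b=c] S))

σ filters on c, owned by the right side.
E' = (R ⋈[b=c] σ[c>2](S))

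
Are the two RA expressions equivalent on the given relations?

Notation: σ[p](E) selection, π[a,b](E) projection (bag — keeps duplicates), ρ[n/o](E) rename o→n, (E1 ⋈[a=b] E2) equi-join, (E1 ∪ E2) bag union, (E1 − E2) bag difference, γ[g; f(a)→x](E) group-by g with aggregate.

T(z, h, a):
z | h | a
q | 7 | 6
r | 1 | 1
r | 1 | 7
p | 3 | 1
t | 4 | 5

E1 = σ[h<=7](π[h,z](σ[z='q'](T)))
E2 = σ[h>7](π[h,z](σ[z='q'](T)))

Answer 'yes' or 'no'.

E1 per-node cardinality:
  T → 5
  σ[z='q'](T) → 1
  π[h,z](σ[z='q'](T)) → 1
  σ[h<=7](π[h,z](σ[z='q'](T))) → 1
E2 per-node cardinality:
  T → 5
  σ[z='q'](T) → 1
  π[h,z](σ[z='q'](T)) → 1
  σ[h>7](π[h,z](σ[z='q'](T))) → 0

E1 result:
h | z
7 | q
E2 result:
h | z
(0 rows)
Witness: (7, 'q') appears 1× in E1 but 0× in E2.

no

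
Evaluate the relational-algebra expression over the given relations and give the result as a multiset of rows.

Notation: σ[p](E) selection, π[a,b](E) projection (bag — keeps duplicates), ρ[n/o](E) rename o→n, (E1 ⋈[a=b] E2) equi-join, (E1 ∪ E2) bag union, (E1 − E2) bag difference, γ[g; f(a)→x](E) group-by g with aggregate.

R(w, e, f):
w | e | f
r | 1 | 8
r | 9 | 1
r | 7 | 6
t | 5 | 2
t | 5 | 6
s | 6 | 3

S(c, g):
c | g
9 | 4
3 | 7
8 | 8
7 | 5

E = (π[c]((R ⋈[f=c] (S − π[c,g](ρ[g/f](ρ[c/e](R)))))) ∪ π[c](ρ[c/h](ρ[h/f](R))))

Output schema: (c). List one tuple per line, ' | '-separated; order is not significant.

Per-node cardinality:
  R → 6
  S → 4
  R → 6
  ρ[c/e](R) → 6
  ρ[g/f](ρ[c/e](R)) → 6
  π[c,g](ρ[g/f](ρ[c/e](R))) → 6
  (S − π[c,g](ρ[g/f](ρ[c/e](R)))) → 4
  (R ⋈[f=c] (S − π[c,g](ρ[g/f](ρ[c/e](R))))) → 2
  π[c]((R ⋈[f=c] (S − π[c,g](ρ[g/f](ρ[c/e](R)))))) → 2
  R → 6
  ρ[h/f](R) → 6
  ρ[c/h](ρ[h/f](R)) → 6
  π[c](ρ[c/h](ρ[h/f](R))) → 6
  (π[c]((R ⋈[f=c] (S − π[c,g](ρ[g/f](ρ[c/e](R)))))) ∪ π[c](ρ[c/h](ρ[h/f](R)))) → 8

== RESULT ==
c
1
2
3
3
6
6
8
8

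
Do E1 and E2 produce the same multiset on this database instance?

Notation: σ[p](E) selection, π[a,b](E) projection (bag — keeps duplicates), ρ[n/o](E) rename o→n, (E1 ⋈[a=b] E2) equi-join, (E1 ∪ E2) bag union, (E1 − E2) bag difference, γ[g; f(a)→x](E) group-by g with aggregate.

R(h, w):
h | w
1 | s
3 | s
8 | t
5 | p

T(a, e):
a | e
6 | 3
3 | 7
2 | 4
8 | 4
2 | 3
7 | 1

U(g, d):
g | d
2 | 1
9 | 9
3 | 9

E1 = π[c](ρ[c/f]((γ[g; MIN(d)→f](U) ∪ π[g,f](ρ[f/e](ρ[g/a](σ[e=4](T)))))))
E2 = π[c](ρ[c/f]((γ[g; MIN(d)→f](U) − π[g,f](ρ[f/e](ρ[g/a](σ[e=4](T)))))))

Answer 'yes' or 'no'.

E1 stepwise |·|:
  U → 3
  γ[g; MIN(d)→f](U) → 3
  T → 6
  σ[e=4](T) → 2
  ρ[g/a](σ[e=4](T)) → 2
  ρ[f/e](ρ[g/a](σ[e=4](T))) → 2
  π[g,f](ρ[f/e](ρ[g/a](σ[e=4](T)))) → 2
  (γ[g; MIN(d)→f](U) ∪ π[g,f](ρ[f/e](ρ[g/a](σ[e=4](T))))) → 5
  ρ[c/f]((γ[g; MIN(d)→f](U) ∪ π[g,f](ρ[f/e](ρ[g/a](σ[e=4](T)))))) → 5
  π[c](ρ[c/f]((γ[g; MIN(d)→f](U) ∪ π[g,f](ρ[f/e](ρ[g/a](σ[e=4](T))))))) → 5
E2 stepwise |·|:
  U → 3
  γ[g; MIN(d)→f](U) → 3
  T → 6
  σ[e=4](T) → 2
  ρ[g/a](σ[e=4](T)) → 2
  ρ[f/e](ρ[g/a](σ[e=4](T))) → 2
  π[g,f](ρ[f/e](ρ[g/a](σ[e=4](T)))) → 2
  (γ[g; MIN(d)→f](U) − π[g,f](ρ[f/e](ρ[g/a](σ[e=4](T))))) → 3
  ρ[c/f]((γ[g; MIN(d)→f](U) − π[g,f](ρ[f/e](ρ[g/a](σ[e=4](T)))))) → 3
  π[c](ρ[c/f]((γ[g; MIN(d)→f](U) − π[g,f](ρ[f/e](ρ[g/a](σ[e=4](T))))))) → 3

E1 result:
c
1
4
4
9
9
E2 result:
c
1
9
9
Witness: (4,) appears 2× in E1 but 0× in E2.

no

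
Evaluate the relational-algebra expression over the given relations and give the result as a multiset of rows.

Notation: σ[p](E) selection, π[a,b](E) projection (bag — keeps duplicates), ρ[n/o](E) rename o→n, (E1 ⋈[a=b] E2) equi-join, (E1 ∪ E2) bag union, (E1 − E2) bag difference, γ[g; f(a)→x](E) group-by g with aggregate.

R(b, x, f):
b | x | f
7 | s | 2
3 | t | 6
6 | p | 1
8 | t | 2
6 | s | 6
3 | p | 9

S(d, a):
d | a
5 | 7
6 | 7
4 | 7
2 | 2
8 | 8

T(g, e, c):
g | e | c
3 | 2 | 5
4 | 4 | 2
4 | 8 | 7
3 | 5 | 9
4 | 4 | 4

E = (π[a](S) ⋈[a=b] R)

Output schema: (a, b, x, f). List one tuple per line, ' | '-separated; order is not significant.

Subexpression sizes:
  S → 5
  π[a](S) → 5
  R → 6
  (π[a](S) ⋈[a=b] R) → 4

== RESULT ==
a | b | x | f
7 | 7 | s | 2
7 | 7 | s | 2
7 | 7 | s | 2
8 | 8 | t | 2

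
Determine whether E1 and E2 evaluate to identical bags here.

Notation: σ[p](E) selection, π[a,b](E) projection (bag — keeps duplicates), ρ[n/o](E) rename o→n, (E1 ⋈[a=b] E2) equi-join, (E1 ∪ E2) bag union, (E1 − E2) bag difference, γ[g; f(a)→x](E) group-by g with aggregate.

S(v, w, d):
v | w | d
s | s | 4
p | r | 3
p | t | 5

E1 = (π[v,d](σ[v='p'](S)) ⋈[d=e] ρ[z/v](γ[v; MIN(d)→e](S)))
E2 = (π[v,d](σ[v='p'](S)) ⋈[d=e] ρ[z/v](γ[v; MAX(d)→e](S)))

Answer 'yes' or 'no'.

E1 subexpression sizes:
  S → 3
  σ[v='p'](S) → 2
  π[v,d](σ[v='p'](S)) → 2
  S → 3
  γ[v; MIN(d)→e](S) → 2
  ρ[z/v](γ[v; MIN(d)→e](S)) → 2
  (π[v,d](σ[v='p'](S)) ⋈[d=e] ρ[z/v](γ[v; MIN(d)→e](S))) → 1
E2 subexpression sizes:
  S → 3
  σ[v='p'](S) → 2
  π[v,d](σ[v='p'](S)) → 2
  S → 3
  γ[v; MAX(d)→e](S) → 2
  ρ[z/v](γ[v; MAX(d)→e](S)) → 2
  (π[v,d](σ[v='p'](S)) ⋈[d=e] ρ[z/v](γ[v; MAX(d)→e](S))) → 1

E1 result:
v | d | z | e
p | 3 | p | 3
E2 result:
v | d | z | e
p | 5 | p | 5
Witness: ('p', 5, 'p', 5) appears 0× in E1 but 1× in E2.

no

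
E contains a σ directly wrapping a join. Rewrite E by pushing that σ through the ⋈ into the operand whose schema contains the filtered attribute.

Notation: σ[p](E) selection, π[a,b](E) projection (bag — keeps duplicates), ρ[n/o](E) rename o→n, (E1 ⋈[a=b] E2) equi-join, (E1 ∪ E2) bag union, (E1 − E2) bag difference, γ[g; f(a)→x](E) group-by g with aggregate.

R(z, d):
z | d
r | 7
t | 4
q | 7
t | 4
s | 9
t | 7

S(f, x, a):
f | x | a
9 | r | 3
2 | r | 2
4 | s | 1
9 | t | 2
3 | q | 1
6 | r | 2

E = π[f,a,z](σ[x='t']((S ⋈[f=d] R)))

σ filters on x, owned by the left side.
E' = π[f,a,z]((σ[x='t'](S) ⋈[f=d] R))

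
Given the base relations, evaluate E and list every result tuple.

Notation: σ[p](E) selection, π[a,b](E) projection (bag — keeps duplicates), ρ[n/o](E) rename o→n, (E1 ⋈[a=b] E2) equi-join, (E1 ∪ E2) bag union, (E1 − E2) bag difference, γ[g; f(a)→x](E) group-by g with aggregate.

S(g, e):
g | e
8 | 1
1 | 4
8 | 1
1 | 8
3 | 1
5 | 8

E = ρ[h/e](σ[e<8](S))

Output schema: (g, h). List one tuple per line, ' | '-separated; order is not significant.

Stepwise |·|:
  S → 6
  σ[e<8](S) → 4
  ρ[h/e](σ[e<8](S)) → 4

== RESULT ==
g | h
1 | 4
3 | 1
8 | 1
8 | 1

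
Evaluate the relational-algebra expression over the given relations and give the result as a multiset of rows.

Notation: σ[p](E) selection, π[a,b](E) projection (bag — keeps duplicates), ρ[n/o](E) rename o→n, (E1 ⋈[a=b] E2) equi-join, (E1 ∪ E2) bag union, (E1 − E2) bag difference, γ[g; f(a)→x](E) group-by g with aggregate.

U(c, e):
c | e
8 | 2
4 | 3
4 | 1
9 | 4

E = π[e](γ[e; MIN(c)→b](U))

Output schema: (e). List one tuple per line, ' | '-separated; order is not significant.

Subexpression sizes:
  U → 4
  γ[e; MIN(c)→b](U) → 4
  π[e](γ[e; MIN(c)→b](U)) → 4

== RESULT ==
e
1
2
3
4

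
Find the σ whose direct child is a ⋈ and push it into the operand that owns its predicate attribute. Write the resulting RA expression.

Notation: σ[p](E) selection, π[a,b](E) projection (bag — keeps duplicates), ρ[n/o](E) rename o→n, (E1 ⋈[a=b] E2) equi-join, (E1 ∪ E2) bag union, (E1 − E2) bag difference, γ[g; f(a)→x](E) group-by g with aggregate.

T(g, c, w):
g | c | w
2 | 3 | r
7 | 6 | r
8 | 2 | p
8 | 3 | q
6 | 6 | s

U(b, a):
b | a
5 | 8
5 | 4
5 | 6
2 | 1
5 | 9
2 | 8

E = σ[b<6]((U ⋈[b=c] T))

σ filters on b, owned by the left side.
E' = (σ[b<6](U) ⋈[b=c] T)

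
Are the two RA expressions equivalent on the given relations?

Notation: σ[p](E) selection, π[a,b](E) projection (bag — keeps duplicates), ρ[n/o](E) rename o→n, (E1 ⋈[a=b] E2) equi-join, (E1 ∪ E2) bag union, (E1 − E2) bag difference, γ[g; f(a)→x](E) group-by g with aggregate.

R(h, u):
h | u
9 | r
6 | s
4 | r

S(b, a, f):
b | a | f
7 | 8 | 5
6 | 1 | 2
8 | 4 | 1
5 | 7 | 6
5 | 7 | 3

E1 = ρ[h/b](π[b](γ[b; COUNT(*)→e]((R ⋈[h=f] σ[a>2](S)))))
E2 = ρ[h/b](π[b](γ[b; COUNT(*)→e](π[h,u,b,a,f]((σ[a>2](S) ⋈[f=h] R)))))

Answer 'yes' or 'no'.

E1 stepwise |·|:
  R → 3
  S → 5
  σ[a>2](S) → 4
  (R ⋈[h=f] σ[a>2](S)) → 1
  γ[b; COUNT(*)→e]((R ⋈[h=f] σ[a>2](S))) → 1
  π[b](γ[b; COUNT(*)→e]((R ⋈[h=f] σ[a>2](S)))) → 1
  ρ[h/b](π[b](γ[b; COUNT(*)→e]((R ⋈[h=f] σ[a>2](S))))) → 1
E2 stepwise |·|:
  S → 5
  σ[a>2](S) → 4
  R → 3
  (σ[a>2](S) ⋈[f=h] R) → 1
  π[h,u,b,a,f]((σ[a>2](S) ⋈[f=h] R)) → 1
  γ[b; COUNT(*)→e](π[h,u,b,a,f]((σ[a>2](S) ⋈[f=h] R))) → 1
  π[b](γ[b; COUNT(*)→e](π[h,u,b,a,f]((σ[a>2](S) ⋈[f=h] R)))) → 1
  ρ[h/b](π[b](γ[b; COUNT(*)→e](π[h,u,b,a,f]((σ[a>2](S) ⋈[f=h] R))))) → 1

E1 and E2 produce the same multiset:
h
5

yes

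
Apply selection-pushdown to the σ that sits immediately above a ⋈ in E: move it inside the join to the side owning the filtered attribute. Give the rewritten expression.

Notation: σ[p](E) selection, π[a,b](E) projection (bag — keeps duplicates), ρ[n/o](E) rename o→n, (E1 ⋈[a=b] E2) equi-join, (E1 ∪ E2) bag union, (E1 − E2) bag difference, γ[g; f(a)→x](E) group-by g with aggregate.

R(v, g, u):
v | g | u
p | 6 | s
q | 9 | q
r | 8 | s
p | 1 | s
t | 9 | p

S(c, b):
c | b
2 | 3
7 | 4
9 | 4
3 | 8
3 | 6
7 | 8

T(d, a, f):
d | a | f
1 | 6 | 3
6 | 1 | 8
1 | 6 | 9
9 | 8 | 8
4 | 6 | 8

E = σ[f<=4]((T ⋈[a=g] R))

σ filters on f, owned by the left side.
E' = (σ[f<=4](T) ⋈[a=g] R)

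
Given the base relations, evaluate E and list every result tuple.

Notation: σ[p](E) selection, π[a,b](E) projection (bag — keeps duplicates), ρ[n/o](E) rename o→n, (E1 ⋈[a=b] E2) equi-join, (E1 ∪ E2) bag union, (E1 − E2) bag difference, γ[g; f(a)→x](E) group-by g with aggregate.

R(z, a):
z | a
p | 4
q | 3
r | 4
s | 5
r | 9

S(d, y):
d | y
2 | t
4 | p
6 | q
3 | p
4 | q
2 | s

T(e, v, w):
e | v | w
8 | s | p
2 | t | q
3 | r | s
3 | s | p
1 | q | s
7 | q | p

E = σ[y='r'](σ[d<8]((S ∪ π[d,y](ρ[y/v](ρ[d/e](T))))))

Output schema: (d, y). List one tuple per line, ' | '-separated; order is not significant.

Row counts bottom-up:
  S → 6
  T → 6
  ρ[d/e](T) → 6
  ρ[y/v](ρ[d/e](T)) → 6
  π[d,y](ρ[y/v](ρ[d/e](T))) → 6
  (S ∪ π[d,y](ρ[y/v](ρ[d/e](T)))) → 12
  σ[d<8]((S ∪ π[d,y](ρ[y/v](ρ[d/e](T))))) → 11
  σ[y='r'](σ[d<8]((S ∪ π[d,y](ρ[y/v](ρ[d/e](T)))))) → 1

== RESULT ==
d | y
3 | r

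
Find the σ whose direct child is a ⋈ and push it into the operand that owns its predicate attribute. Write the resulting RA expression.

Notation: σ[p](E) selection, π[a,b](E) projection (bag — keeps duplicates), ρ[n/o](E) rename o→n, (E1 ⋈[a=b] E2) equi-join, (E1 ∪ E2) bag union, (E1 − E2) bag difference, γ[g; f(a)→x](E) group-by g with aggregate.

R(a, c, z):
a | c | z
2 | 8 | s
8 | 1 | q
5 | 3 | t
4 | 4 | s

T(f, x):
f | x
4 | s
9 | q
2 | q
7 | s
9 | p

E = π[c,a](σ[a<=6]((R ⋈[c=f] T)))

σ filters on a, owned by the left side.
E' = π[c,a]((σ[a<=6](R) ⋈[c=f] T))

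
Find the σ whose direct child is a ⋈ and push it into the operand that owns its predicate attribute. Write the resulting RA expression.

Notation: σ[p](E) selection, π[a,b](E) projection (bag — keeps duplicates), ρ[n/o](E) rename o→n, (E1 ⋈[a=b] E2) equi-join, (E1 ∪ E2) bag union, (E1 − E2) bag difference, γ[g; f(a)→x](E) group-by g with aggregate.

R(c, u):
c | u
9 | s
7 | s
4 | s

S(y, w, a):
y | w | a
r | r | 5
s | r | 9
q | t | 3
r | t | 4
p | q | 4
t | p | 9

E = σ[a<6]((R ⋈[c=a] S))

σ filters on a, owned by the right side.
E' = (R ⋈[c=a] σ[a<6](S))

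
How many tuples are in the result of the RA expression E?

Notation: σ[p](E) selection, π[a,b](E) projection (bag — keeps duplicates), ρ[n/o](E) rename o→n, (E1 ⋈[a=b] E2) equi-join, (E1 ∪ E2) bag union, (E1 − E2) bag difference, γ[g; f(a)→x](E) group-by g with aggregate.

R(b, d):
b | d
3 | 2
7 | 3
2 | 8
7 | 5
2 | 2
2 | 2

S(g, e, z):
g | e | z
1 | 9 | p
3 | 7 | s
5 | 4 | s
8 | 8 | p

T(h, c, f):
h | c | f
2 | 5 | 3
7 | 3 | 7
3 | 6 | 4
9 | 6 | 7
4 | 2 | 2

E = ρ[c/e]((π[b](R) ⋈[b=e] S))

Per-node cardinality:
  R → 6
  π[b](R) → 6
  S → 4
  (π[b](R) ⋈[b=e] S) → 2
  ρ[c/e]((π[b](R) ⋈[b=e] S)) → 2

|E| = 2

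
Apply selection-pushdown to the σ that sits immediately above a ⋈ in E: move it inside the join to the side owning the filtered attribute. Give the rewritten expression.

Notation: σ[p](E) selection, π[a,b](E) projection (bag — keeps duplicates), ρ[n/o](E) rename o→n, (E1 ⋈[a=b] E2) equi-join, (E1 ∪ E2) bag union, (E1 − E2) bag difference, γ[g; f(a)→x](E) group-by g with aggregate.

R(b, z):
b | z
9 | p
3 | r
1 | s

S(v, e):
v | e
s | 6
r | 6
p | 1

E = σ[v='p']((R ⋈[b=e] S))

σ filters on v, owned by the right side.
E' = (R ⋈[b=e] σ[v='p'](S))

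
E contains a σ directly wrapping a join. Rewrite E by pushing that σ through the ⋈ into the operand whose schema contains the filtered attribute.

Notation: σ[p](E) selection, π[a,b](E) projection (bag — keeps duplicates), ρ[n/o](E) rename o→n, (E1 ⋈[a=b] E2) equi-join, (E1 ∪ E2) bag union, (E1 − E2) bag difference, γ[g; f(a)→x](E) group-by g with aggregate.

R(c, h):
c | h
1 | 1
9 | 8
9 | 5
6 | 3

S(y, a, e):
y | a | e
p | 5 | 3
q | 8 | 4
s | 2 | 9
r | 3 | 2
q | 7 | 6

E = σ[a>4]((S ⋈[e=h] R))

σ filters on a, owned by the left side.
E' = (σ[a>4](S) ⋈[e=h] R)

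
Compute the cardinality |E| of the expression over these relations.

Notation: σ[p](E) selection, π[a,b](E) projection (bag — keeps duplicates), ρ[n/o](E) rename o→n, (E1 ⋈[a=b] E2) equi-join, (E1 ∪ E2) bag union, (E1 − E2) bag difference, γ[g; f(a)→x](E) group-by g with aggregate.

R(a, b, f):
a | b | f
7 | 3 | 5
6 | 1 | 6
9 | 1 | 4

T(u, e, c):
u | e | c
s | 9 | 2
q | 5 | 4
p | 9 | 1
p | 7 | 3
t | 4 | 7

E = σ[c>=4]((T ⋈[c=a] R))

Subexpression sizes:
  T → 5
  R → 3
  (T ⋈[c=a] R) → 1
  σ[c>=4]((T ⋈[c=a] R)) → 1

|E| = 1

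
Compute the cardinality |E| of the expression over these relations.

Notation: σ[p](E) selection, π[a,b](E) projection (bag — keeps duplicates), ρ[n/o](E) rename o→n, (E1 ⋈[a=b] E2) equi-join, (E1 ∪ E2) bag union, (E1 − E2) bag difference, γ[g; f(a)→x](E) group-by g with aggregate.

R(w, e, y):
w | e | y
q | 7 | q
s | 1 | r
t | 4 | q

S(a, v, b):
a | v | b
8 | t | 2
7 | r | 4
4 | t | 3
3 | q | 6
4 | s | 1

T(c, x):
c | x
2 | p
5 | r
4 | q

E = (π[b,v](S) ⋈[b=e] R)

Per-node cardinality:
  S → 5
  π[b,v](S) → 5
  R → 3
  (π[b,v](S) ⋈[b=e] R) → 2

|E| = 2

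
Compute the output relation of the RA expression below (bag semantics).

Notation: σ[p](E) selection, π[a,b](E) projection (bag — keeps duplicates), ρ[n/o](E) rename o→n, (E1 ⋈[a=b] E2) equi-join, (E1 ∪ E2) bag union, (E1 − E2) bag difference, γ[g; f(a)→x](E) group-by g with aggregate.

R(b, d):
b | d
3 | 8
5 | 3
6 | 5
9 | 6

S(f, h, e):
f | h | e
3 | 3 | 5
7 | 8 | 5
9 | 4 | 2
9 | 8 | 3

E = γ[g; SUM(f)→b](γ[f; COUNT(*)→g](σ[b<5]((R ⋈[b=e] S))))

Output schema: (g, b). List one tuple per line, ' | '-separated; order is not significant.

Row counts bottom-up:
  R → 4
  S → 4
  (R ⋈[b=e] S) → 3
  σ[b<5]((R ⋈[b=e] S)) → 1
  γ[f; COUNT(*)→g](σ[b<5]((R ⋈[b=e] S))) → 1
  γ[g; SUM(f)→b](γ[f; COUNT(*)→g](σ[b<5]((R ⋈[b=e] S)))) → 1

== RESULT ==
g | b
1 | 9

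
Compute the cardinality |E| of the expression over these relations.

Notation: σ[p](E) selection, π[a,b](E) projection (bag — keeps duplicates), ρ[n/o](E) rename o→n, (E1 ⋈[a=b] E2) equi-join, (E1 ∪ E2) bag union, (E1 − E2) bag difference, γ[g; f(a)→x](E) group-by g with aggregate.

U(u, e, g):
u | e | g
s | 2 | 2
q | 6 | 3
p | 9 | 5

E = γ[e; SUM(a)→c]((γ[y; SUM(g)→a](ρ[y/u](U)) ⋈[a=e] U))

Row counts bottom-up:
  U → 3
  ρ[y/u](U) → 3
  γ[y; SUM(g)→a](ρ[y/u](U)) → 3
  U → 3
  (γ[y; SUM(g)→a](ρ[y/u](U)) ⋈[a=e] U) → 1
  γ[e; SUM(a)→c]((γ[y; SUM(g)→a](ρ[y/u](U)) ⋈[a=e] U)) → 1

|E| = 1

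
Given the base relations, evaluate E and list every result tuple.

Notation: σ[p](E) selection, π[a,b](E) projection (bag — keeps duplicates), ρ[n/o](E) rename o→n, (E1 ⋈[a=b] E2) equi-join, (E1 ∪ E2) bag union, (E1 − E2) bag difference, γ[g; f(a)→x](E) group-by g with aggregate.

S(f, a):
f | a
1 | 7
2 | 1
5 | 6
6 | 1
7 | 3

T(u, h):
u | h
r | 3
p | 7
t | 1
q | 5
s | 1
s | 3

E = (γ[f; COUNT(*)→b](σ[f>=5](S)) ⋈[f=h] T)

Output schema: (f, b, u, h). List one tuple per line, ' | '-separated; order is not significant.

Per-node cardinality:
  S → 5
  σ[f>=5](S) → 3
  γ[f; COUNT(*)→b](σ[f>=5](S)) → 3
  T → 6
  (γ[f; COUNT(*)→b](σ[f>=5](S)) ⋈[f=h] T) → 2

== RESULT ==
f | b | u | h
5 | 1 | q | 5
7 | 1 | p | 7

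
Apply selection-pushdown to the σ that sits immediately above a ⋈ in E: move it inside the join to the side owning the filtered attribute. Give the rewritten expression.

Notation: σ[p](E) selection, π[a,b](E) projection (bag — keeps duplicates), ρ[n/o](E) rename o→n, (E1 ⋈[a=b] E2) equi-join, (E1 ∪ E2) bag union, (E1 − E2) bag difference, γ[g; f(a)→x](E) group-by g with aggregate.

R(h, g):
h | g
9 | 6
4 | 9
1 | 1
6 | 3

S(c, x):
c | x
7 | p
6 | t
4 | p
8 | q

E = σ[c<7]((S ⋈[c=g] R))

σ filters on c, owned by the left side.
E' = (σ[c<7](S) ⋈[c=g] R)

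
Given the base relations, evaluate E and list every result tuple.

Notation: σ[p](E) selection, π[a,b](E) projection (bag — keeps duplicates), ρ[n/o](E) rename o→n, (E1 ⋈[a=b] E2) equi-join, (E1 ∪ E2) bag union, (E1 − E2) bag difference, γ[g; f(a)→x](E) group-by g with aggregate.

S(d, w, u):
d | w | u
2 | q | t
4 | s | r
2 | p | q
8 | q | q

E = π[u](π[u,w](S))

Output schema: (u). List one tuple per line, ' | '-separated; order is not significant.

Stepwise |·|:
  S → 4
  π[u,w](S) → 4
  π[u](π[u,w](S)) → 4

== RESULT ==
u
q
q
r
t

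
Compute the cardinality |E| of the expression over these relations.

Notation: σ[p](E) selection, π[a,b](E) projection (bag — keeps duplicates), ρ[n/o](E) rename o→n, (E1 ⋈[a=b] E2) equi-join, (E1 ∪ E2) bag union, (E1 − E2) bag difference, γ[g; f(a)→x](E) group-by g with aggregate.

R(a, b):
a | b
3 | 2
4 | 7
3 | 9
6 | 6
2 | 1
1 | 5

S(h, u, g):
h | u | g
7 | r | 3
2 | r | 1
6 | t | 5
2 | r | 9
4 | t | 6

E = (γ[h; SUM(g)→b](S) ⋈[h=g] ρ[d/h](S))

Per-node cardinality:
  S → 5
  γ[h; SUM(g)→b](S) → 4
  S → 5
  ρ[d/h](S) → 5
  (γ[h; SUM(g)→b](S) ⋈[h=g] ρ[d/h](S)) → 1

|E| = 1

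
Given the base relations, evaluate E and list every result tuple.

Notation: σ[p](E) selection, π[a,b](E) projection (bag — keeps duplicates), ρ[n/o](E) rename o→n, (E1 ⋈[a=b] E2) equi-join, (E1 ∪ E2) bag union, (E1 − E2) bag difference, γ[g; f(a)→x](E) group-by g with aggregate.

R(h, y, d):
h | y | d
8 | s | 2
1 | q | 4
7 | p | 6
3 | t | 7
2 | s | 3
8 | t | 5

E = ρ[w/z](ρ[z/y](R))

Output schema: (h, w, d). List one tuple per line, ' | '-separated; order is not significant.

Stepwise |·|:
  R → 6
  ρ[z/y](R) → 6
  ρ[w/z](ρ[z/y](R)) → 6

== RESULT ==
h | w | d
1 | q | 4
2 | s | 3
3 | t | 7
7 | p | 6
8 | s | 2
8 | t | 5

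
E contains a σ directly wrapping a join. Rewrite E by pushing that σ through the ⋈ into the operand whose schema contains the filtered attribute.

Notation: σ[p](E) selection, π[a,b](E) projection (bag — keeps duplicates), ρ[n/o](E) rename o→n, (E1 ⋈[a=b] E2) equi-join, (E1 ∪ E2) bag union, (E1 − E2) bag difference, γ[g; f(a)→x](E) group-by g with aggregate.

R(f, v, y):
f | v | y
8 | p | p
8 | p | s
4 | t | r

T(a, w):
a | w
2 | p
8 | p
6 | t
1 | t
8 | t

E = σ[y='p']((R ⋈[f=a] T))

σ filters on y, owned by the left side.
E' = (σ[y='p'](R) ⋈[f=a] T)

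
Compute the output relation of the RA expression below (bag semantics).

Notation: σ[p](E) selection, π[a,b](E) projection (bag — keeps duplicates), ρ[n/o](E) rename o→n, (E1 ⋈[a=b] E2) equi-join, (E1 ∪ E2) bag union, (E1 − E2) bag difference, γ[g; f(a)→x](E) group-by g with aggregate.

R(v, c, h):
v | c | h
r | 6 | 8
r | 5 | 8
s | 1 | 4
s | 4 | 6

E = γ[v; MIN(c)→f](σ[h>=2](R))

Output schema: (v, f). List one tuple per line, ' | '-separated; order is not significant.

Per-node cardinality:
  R → 4
  σ[h>=2](R) → 4
  γ[v; MIN(c)→f](σ[h>=2](R)) → 2

== RESULT ==
v | f
r | 5
s | 1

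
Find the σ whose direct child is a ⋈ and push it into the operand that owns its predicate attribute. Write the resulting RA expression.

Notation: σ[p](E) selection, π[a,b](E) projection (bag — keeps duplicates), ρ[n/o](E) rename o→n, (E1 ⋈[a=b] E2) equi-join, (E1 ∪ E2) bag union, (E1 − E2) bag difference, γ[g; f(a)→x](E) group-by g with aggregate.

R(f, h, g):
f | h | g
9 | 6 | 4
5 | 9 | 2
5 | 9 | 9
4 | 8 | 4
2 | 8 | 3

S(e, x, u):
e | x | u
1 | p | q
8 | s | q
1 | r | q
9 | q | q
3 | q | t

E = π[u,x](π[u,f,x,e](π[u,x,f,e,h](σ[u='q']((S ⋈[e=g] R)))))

σ filters on u, owned by the left side.
E' = π[u,x](π[u,f,x,e](π[u,x,f,e,h]((σ[u='q'](S) ⋈[e=g] R))))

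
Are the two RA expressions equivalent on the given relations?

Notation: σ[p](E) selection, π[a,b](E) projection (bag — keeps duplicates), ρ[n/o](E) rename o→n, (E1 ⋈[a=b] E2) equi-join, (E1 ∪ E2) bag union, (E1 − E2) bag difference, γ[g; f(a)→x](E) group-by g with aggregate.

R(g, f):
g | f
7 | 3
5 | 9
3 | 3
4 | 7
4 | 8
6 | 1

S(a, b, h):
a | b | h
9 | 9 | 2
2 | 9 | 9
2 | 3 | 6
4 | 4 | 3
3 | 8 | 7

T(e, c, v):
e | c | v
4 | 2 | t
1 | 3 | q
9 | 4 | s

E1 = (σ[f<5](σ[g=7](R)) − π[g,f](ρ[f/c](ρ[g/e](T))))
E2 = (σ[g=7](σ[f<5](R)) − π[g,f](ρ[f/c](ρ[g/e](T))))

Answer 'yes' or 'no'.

E1 subexpression sizes:
  R → 6
  σ[g=7](R) → 1
  σ[f<5](σ[g=7](R)) → 1
  T → 3
  ρ[g/e](T) → 3
  ρ[f/c](ρ[g/e](T)) → 3
  π[g,f](ρ[f/c](ρ[g/e](T))) → 3
  (σ[f<5](σ[g=7](R)) − π[g,f](ρ[f/c](ρ[g/e](T)))) → 1
E2 subexpression sizes:
  R → 6
  σ[f<5](R) → 3
  σ[g=7](σ[f<5](R)) → 1
  T → 3
  ρ[g/e](T) → 3
  ρ[f/c](ρ[g/e](T)) → 3
  π[g,f](ρ[f/c](ρ[g/e](T))) → 3
  (σ[g=7](σ[f<5](R)) − π[g,f](ρ[f/c](ρ[g/e](T)))) → 1

E1 and E2 produce the same multiset:
g | f
7 | 3

yes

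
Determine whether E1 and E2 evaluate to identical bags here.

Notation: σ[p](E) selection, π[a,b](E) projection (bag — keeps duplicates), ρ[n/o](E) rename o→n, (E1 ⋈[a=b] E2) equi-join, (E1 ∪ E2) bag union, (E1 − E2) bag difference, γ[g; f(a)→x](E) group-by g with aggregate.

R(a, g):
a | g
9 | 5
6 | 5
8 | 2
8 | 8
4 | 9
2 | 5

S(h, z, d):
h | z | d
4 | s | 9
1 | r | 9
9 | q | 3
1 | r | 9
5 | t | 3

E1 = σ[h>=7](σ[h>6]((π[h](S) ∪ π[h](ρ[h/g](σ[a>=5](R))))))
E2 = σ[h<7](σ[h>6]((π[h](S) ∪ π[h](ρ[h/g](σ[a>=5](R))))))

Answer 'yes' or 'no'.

E1 subexpression sizes:
  S → 5
  π[h](S) → 5
  R → 6
  σ[a>=5](R) → 4
  ρ[h/g](σ[a>=5](R)) → 4
  π[h](ρ[h/g](σ[a>=5](R))) → 4
  (π[h](S) ∪ π[h](ρ[h/g](σ[a>=5](R)))) → 9
  σ[h>6]((π[h](S) ∪ π[h](ρ[h/g](σ[a>=5](R))))) → 2
  σ[h>=7](σ[h>6]((π[h](S) ∪ π[h](ρ[h/g](σ[a>=5](R)))))) → 2
E2 subexpression sizes:
  S → 5
  π[h](S) → 5
  R → 6
  σ[a>=5](R) → 4
  ρ[h/g](σ[a>=5](R)) → 4
  π[h](ρ[h/g](σ[a>=5](R))) → 4
  (π[h](S) ∪ π[h](ρ[h/g](σ[a>=5](R)))) → 9
  σ[h>6]((π[h](S) ∪ π[h](ρ[h/g](σ[a>=5](R))))) → 2
  σ[h<7](σ[h>6]((π[h](S) ∪ π[h](ρ[h/g](σ[a>=5](R)))))) → 0

E1 result:
h
8
9
E2 result:
h
(0 rows)
Witness: (8,) appears 1× in E1 but 0× in E2.

no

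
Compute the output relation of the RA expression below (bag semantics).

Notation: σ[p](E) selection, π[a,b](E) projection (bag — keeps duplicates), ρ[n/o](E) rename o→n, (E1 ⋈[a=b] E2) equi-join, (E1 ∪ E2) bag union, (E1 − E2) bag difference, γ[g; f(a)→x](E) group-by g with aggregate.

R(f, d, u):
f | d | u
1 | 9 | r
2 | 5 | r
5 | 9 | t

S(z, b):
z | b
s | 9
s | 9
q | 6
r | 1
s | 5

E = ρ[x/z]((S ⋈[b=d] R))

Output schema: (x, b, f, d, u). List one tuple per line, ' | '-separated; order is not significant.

Row counts bottom-up:
  S → 5
  R → 3
  (S ⋈[b=d] R) → 5
  ρ[x/z]((S ⋈[b=d] R)) → 5

== RESULT ==
x | b | f | d | u
s | 5 | 2 | 5 | r
s | 9 | 1 | 9 | r
s | 9 | 1 | 9 | r
s | 9 | 5 | 9 | t
s | 9 | 5 | 9 | t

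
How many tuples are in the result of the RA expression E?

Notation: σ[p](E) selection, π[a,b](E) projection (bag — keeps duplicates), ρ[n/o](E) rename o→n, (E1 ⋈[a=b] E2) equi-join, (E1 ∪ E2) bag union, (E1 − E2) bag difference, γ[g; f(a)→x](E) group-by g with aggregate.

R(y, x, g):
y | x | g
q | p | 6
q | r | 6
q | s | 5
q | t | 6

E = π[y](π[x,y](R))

Row counts bottom-up:
  R → 4
  π[x,y](R) → 4
  π[y](π[x,y](R)) → 4

|E| = 4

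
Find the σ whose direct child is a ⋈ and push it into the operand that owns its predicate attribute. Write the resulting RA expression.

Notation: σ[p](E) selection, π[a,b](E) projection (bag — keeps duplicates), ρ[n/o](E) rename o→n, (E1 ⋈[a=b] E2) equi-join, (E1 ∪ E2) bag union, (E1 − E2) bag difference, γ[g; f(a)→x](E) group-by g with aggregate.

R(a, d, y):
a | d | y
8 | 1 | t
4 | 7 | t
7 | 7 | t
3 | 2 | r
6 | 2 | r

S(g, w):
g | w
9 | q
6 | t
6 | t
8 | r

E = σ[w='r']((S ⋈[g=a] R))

σ filters on w, owned by the left side.
E' = (σ[w='r'](S) ⋈[g=a] R)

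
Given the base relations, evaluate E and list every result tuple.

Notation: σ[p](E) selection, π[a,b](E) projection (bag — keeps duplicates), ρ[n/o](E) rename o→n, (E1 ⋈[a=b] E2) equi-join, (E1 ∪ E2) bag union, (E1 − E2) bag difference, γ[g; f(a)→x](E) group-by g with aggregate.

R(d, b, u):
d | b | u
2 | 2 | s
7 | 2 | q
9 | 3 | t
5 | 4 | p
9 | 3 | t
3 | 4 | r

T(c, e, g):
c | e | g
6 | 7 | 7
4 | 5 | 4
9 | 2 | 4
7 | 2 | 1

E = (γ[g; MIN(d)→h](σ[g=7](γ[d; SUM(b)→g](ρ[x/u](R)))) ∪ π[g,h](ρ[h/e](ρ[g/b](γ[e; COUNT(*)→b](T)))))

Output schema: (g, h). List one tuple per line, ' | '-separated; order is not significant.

Per-node cardinality:
  R → 6
  ρ[x/u](R) → 6
  γ[d; SUM(b)→g](ρ[x/u](R)) → 5
  σ[g=7](γ[d; SUM(b)→g](ρ[x/u](R))) → 0
  γ[g; MIN(d)→h](σ[g=7](γ[d; SUM(b)→g](ρ[x/u](R)))) → 0
  T → 4
  γ[e; COUNT(*)→b](T) → 3
  ρ[g/b](γ[e; COUNT(*)→b](T)) → 3
  ρ[h/e](ρ[g/b](γ[e; COUNT(*)→b](T))) → 3
  π[g,h](ρ[h/e](ρ[g/b](γ[e; COUNT(*)→b](T)))) → 3
  (γ[g; MIN(d)→h](σ[g=7](γ[d; SUM(b)→g](ρ[x/u](R)))) ∪ π[g,h](ρ[h/e](ρ[g/b](γ[e; COUNT(*)→b](T))))) → 3

== RESULT ==
g | h
1 | 5
1 | 7
2 | 2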